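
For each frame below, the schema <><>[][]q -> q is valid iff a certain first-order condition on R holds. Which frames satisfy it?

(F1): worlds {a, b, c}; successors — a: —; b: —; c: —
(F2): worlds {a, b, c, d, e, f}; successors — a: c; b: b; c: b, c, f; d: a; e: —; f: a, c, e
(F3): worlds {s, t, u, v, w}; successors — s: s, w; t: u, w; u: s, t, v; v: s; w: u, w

Frame correspondent (Sahlqvist): forall x forall y (x R^2 y -> exists w (y R^2 w & x = w)) — i.e. a generalized confluence (Geach) condition.
(F1): ✓.
(F2): fails — aR²b but no w with bR²w and a=w.
(F3): fails — tR²s but no w* with sR²w* and t=w*.

(F1)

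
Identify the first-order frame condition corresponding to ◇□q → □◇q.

This schema is the .2 axiom.
It corresponds to convergence: ∀x ∀y ∀z (Rxy ∧ Rxz → ∃w (Ryw ∧ Rzw)).

convergence: ∀x ∀y ∀z (Rxy ∧ Rxz → ∃w (Ryw ∧ Rzw))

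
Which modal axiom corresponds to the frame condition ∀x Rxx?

The condition is reflexivity. The T schema □s → s defines it.
Suppose □s→s is valid. At any x set V(s)={w : Rxw}. Then □s holds at x, so s holds at x, i.e. Rxx.

□s → s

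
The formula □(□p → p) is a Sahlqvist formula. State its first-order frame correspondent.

shift-reflexivity

Suppose □(□p→p) is valid. Take Rxy and set V(p)={w : Ryw}. Then at y, □p holds; since □(□p→p) at x, □p→p at y, so p at y, i.e. Ryy.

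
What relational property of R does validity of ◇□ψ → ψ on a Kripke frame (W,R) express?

Symmetry

Equivalently (dual form): ψ → □◇ψ.
Suppose ψ→□◇ψ is valid. Take Rxy and set V(ψ)={x}. Then ψ at x, so □◇ψ at x, so ◇ψ at y, so some z with Ryz has ψ; z=x, i.e. Ryx.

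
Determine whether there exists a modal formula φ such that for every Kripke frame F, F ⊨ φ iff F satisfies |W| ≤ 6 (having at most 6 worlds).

Not definable by any modal formula

Any modally definable frame class is closed under disjoint unions.
Any modal formula valid on each of 7 disjoint one-world frames is valid on their disjoint union (validity is preserved under disjoint unions). Each one-world frame has |W|=1≤6, but the union has |W|=7.
So no modal formula (or set of formulas) defines exactly the |W|≤6 frames.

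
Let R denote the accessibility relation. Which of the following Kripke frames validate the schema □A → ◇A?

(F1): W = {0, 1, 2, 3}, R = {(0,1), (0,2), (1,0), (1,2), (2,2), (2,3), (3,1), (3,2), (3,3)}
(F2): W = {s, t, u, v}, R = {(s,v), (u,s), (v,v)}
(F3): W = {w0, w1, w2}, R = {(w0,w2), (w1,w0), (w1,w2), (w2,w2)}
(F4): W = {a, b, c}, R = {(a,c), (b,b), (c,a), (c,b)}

The schema corresponds to seriality: ∀x ∃y Rxy.
(F1): satisfies the condition.
(F2): fails — world t has no successor.
(F3): satisfies the condition.
(F4): satisfies the condition.
Valid on: (F1), (F3), (F4).

(F1), (F3), (F4)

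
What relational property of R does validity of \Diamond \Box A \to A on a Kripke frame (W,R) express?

symmetry

Equivalently (dual form): A → □◇A.
Suppose A→□◇A is valid. Take Rxy and set V(A)={x}. Then A at x, so □◇A at x, so ◇A at y, so some z with Ryz has A; z=x, i.e. Ryx.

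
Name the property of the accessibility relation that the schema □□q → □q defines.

This is the C4 axiom.
It corresponds to density: ∀x ∀y (Rxy → ∃z (Rxz ∧ Rzy)).

density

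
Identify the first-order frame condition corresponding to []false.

Emptiness of R

□⊥ is valid iff no world has any successor (otherwise □⊥ fails at any world with one).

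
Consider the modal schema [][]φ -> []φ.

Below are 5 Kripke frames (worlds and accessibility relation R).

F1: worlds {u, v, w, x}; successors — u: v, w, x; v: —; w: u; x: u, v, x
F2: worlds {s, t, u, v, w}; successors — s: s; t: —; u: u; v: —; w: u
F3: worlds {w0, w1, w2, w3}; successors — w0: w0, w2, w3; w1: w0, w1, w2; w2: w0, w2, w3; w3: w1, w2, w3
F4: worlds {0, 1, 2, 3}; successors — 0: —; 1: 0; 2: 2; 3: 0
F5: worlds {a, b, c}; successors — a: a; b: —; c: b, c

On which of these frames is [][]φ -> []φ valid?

F2, F3, F5

The schema corresponds to density: forall x forall y (Rxy -> exists z (Rxz & Rzy)).
F1: fails — Rwu but no z with Rwz and Rzu.
F2: condition met.
F3: condition met.
F4: fails — R10 but no z with R1z and Rz0.
F5: condition met.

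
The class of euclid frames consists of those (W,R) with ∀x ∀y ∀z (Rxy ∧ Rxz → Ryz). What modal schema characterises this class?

◇ψ → □◇ψ

This is the Euclidean property; the standard corresponding axiom is 5: ◇ψ → □◇ψ.
Suppose ◇ψ→□◇ψ is valid. Take Rxy, Rxz and set V(ψ)={y}. Then ◇ψ at x, so □◇ψ at x, so ◇ψ at z, so some w with Rzw has ψ; w=y, i.e. Rzy. By symmetry of the argument, Ryz.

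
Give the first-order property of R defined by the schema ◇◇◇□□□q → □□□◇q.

This is a Sahlqvist (Geach-type) schema ◇^3□^3q → □^3◇^1q.
Minimal-valuation argument: fix x; take any y with xR^3y and any z with xR^3z. Set V(q) to the set of worlds R-reachable from y in exactly 3 steps. Then □^3q holds at y, so the antecedent holds at x; validity forces ◇^1q at z, giving a w with zR^1w and yR^3w.
First-order correspondent: ∀x ∀y ∀z ((xR³y ∧ xR³z) → ∃w (yR³w ∧ zRw)).

∀x ∀y ∀z ((xR³y ∧ xR³z) → ∃w (yR³w ∧ zRw))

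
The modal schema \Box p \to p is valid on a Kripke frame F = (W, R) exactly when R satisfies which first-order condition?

Suppose □p→p is valid. At any x set V(p)={w : Rxw}. Then □p holds at x, so p holds at x, i.e. Rxx.
Conversely, any frame satisfying \forall x Rxx validates the schema.
Frame condition: \forall x Rxx.

reflexivity: \forall x Rxx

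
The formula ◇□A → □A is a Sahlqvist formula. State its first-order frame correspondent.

the Euclidean property

This schema is equivalent to the 5 axiom ◇A → □◇A.
Its frame correspondent is the Euclidean property — ∀x ∀y ∀z (Rxy ∧ Rxz → Ryz).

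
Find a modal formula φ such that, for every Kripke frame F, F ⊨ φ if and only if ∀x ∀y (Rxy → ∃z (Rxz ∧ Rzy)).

The condition is density. The C4 schema □□ψ → □ψ defines it.
Suppose □□ψ→□ψ is valid. Take Rxy and set V(ψ)={w : xR²w}. Then □□ψ at x, so □ψ at x, so ψ at y, i.e. ∃z(Rxz∧Rzy).

□□ψ → □ψ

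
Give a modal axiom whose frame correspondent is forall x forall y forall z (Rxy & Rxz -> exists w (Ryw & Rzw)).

◇□r → □◇r

This is convergence; the standard corresponding axiom is .2: ◇□r → □◇r.
Suppose ◇□r→□◇r is valid. Take Rxy, Rxz and set V(r)={w : Ryw}. Then □r at y so ◇□r at x, so □◇r at x, so ◇r at z, giving w with Rzw and Ryw.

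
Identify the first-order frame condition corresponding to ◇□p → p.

symmetry

Equivalently (dual form): p → □◇p.
Suppose p→□◇p is valid. Take Rxy and set V(p)={x}. Then p at x, so □◇p at x, so ◇p at y, so some z with Ryz has p; z=x, i.e. Ryx.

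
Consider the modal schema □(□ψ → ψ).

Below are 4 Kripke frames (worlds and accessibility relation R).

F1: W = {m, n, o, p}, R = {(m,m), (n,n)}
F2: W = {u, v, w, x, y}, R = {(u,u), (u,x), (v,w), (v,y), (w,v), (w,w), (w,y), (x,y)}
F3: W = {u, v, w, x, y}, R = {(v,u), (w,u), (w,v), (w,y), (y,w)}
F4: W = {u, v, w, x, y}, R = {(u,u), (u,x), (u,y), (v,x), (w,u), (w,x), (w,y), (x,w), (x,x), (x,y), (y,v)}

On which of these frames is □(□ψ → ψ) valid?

F1

This is the axiom for shift-reflexivity; its first-order frame correspondent is ∀x ∀y (Rxy → Ryy).
F1: holds.
F2: fails — Rvy but not Ryy.
F3: fails — Rwu but not Ruu.
F4: fails — Rxw but not Rww.
Valid on: F1.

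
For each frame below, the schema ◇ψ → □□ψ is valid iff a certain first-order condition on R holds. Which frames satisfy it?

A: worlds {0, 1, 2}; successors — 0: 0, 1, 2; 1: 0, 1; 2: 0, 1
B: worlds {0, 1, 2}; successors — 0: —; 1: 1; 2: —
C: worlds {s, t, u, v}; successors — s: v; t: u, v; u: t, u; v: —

The schema corresponds to a generalized confluence (Geach) condition: ∀x ∀y ∀z ((xRy ∧ xR²z) → ∃w (y = w ∧ z = w)).
A: fails — 0R0, 0R²1 but 0 ≠ 1.
B: satisfies the condition.
C: fails — tRu, tR²t but u ≠ t.

B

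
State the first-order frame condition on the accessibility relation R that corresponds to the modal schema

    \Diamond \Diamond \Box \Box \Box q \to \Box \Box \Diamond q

\forall x \forall y \forall z ((x R^2 y \wedge x R^2 z) \to \exists w (y R^3 w \wedge zRw))

This is a Sahlqvist (Geach-type) schema ◇^2□^3q → □^2◇^1q.
Minimal-valuation argument: fix x; take any y with xR^2y and any z with xR^2z. Set V(q) to the set of worlds R-reachable from y in exactly 3 steps. Then □^3q holds at y, so the antecedent holds at x; validity forces ◇^1q at z, giving a w with zR^1w and yR^3w.
First-order correspondent: \forall x \forall y \forall z ((x R^2 y \wedge x R^2 z) \to \exists w (y R^3 w \wedge zRw)).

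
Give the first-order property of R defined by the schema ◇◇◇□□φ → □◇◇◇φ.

This is a Sahlqvist (Geach-type) schema ◇^3□^2φ → □^1◇^3φ.
First-order correspondent: ∀x ∀y ∀z ((xR³y ∧ xRz) → ∃w (yR²w ∧ zR³w)).

∀x ∀y ∀z ((xR³y ∧ xRz) → ∃w (yR²w ∧ zR³w))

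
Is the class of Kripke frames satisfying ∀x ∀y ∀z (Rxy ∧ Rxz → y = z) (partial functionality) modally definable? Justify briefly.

The condition is partial functionality. A defining modal formula is ◇q → □q.
Suppose ◇q→□q is valid. Take Rxy, Rxz and set V(q)={y}. Then ◇q at x, so □q at x, so q at z, i.e. z=y.

Yes, by ◇q → □q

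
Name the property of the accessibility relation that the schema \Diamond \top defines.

Seriality

This schema is equivalent to the D axiom □A → ◇A.
It corresponds to seriality: \forall x \exists y Rxy.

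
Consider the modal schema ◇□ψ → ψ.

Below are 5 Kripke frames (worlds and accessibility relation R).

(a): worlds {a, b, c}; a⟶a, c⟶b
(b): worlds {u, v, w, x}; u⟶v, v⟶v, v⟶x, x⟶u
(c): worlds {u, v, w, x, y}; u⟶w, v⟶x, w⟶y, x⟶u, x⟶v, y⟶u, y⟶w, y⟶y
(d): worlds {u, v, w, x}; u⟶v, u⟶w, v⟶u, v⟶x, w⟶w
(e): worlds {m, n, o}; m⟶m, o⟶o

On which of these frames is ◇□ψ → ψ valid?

This is the axiom for a generalized confluence (Geach) condition; its first-order frame correspondent is ∀x ∀y (xRy → ∃w (yRw ∧ x = w)).
(a): fails — cRb but no w with bRw and c=w.
(b): fails — uRv but no t with vRt and u=t.
(c): fails — uRw but no t with wRt and u=t.
(d): fails — uRw but no t with wRt and u=t.
(e): condition met.

(e)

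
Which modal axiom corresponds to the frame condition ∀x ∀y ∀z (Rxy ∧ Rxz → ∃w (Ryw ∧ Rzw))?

A defining formula is ◇□r → □◇r (the .2 axiom).
Suppose ◇□r→□◇r is valid. Take Rxy, Rxz and set V(r)={w : Ryw}. Then □r at y so ◇□r at x, so □◇r at x, so ◇r at z, giving w with Rzw and Ryw.

◇□r → □◇r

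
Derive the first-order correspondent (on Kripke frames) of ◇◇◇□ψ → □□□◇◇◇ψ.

∀x ∀y ∀z ((xR³y ∧ xR³z) → ∃w (yRw ∧ zR³w))

This is a Sahlqvist (Geach-type) schema ◇^3□^1ψ → □^3◇^3ψ.
Minimal-valuation argument: fix x; take any y with xR^3y and any z with xR^3z. Set V(ψ) to the set of worlds R-reachable from y in exactly 1 step. Then □^1ψ holds at y, so the antecedent holds at x; validity forces ◇^3ψ at z, giving a w with zR^3w and yR^1w.
First-order correspondent: ∀x ∀y ∀z ((xR³y ∧ xR³z) → ∃w (yRw ∧ zR³w)).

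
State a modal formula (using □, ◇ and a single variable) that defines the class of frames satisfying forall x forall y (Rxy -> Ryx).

A defining formula is ψ → □◇ψ (the B axiom).
Suppose ψ→□◇ψ is valid. Take Rxy and set V(ψ)={x}. Then ψ at x, so □◇ψ at x, so ◇ψ at y, so some z with Ryz has ψ; z=x, i.e. Ryx.

ψ → □◇ψ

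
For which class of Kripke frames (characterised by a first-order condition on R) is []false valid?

emptiness of R: forall x forall y ~Rxy

This is the Ver axiom.
Its frame correspondent is emptiness of R — forall x forall y ~Rxy.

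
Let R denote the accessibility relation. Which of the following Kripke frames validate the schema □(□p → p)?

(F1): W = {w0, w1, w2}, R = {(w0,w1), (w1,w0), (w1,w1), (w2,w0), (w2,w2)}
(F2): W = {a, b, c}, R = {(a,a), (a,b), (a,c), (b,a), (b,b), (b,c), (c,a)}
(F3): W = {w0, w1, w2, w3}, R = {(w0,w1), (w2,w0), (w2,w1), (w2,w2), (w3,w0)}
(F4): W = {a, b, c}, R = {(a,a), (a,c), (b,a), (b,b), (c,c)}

(F4)

The schema corresponds to shift-reflexivity: ∀x ∀y (Rxy → Ryy).
(F1): fails — Rw1w0 but not Rw0w0.
(F2): fails — Rbc but not Rcc.
(F3): fails — Rw3w0 but not Rw0w0.
(F4): holds.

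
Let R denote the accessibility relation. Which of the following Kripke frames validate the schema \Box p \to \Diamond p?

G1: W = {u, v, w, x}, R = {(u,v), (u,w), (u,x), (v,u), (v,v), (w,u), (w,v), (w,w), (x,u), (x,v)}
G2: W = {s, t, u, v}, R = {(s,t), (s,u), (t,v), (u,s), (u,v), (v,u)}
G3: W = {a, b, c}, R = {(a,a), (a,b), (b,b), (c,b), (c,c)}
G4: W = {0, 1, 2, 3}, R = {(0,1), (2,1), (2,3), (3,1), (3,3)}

G1, G2, G3

Frame correspondent (Sahlqvist): \forall x \exists y Rxy — i.e. seriality.
G1: holds.
G2: holds.
G3: holds.
G4: fails — world 1 has no successor.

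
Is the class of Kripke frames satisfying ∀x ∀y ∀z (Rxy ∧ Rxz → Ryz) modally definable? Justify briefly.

Yes: it is the Euclidean property, defined by the 5 schema ◇p → □◇p.

Definable; ◇p → □◇p defines it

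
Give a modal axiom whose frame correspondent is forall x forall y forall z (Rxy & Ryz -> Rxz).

This is transitivity; the standard corresponding axiom is 4: □r → □□r.
Suppose □r→□□r is valid. Take Rxy, Ryz and set V(r)={w : Rxw}. Then □r at x, so □□r at x, so □r at y, so r at z, i.e. Rxz.

□r → □□r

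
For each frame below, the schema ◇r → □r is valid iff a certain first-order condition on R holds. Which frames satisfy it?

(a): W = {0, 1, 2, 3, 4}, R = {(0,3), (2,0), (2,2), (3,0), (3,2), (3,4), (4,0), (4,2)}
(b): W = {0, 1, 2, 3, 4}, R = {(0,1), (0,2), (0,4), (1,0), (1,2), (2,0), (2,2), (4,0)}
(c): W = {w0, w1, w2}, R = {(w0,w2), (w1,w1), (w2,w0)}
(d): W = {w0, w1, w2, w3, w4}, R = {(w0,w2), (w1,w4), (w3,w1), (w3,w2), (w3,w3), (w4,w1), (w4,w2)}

(c)

This is the axiom for partial functionality; its first-order frame correspondent is ∀x ∀y ∀z (Rxy ∧ Rxz → y = z).
(a): fails — 2 sees both 0 and 2.
(b): fails — 0 sees both 1 and 2.
(c): condition met.
(d): fails — w3 sees both w1 and w2.
Valid on: (c).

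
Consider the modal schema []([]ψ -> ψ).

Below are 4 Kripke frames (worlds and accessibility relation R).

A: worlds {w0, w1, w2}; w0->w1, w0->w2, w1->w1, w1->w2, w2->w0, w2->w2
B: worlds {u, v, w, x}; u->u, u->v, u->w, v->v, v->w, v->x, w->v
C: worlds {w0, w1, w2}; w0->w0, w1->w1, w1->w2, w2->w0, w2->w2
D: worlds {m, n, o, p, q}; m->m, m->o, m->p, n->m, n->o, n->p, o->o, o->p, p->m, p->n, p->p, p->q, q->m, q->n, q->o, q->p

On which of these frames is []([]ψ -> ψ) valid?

Frame correspondent (Sahlqvist): forall x forall y (Rxy -> Ryy) — i.e. shift-reflexivity.
A: fails — Rw2w0 but not Rw0w0.
B: fails — Ruw but not Rww.
C: condition met.
D: fails — Rpn but not Rnn.
Valid on: C.

C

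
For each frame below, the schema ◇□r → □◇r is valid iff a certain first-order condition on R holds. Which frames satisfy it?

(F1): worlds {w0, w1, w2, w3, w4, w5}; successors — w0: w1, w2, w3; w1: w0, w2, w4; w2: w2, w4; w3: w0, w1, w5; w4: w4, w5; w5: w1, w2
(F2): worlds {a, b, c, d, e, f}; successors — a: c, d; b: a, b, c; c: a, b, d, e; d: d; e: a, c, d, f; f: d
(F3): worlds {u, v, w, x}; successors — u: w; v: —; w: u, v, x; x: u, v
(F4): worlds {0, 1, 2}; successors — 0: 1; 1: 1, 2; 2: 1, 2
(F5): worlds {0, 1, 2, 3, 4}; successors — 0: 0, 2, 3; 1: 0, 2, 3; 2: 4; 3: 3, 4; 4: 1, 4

(F4)

Frame correspondent (Sahlqvist): ∀x ∀y ∀z (Rxy ∧ Rxz → ∃w (Ryw ∧ Rzw)) — i.e. convergence.
(F1): fails — Rw0w2 and Rw0w3 but w2 and w3 have no common successor.
(F2): fails — Rcd and Rcb but d and b have no common successor.
(F3): fails — Rwu and Rwx but u and x have no common successor.
(F4): condition met.
(F5): fails — R00 and R02 but 0 and 2 have no common successor.
Valid on: (F4).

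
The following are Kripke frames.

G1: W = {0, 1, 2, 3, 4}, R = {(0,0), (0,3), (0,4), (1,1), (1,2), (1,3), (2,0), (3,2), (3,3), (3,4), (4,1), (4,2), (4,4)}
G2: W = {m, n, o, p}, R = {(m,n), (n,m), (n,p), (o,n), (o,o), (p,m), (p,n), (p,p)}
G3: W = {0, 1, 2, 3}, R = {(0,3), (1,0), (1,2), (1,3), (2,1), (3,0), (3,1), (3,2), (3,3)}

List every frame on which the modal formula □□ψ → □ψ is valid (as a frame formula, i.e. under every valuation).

The schema corresponds to density: ∀x ∀y (Rxy → ∃z (Rxz ∧ Rzy)).
G1: holds.
G2: fails — Rmn but no z with Rmz and Rzn.
G3: fails — R21 but no z with R2z and Rz1.
Valid on: G1.

G1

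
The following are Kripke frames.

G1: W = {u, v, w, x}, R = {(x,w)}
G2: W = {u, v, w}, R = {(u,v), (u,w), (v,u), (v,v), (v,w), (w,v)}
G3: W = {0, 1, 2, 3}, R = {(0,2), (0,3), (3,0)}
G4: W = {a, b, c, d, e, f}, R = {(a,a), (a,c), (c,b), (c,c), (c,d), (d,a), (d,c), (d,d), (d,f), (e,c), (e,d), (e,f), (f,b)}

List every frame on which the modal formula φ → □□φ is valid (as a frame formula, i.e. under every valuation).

G1

The schema corresponds to a generalized confluence (Geach) condition: ∀x ∀z (xR²z → ∃w (x = w ∧ z = w)).
G1: ✓.
G2: fails — uR²v but u ≠ v.
G3: fails — 3R²2 but 3 ≠ 2.
G4: fails — aR²b but a ≠ b.
Valid on: G1.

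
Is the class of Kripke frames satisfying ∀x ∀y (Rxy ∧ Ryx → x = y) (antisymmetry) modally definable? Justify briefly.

No

Modal frame validity is preserved under surjective bounded morphisms.
The 8-cycle (worlds 0,1,2,3,4,5,6,7 with 0→1→2→3→4→5→6→7→0) is antisymmetric. Sending even-indexed worlds to • and odd-indexed worlds to ∘ is a surjective bounded morphism onto the two-world frame with •↔∘, which is not antisymmetric.
So no modal formula (or set of formulas) defines exactly the antisymmetric frames.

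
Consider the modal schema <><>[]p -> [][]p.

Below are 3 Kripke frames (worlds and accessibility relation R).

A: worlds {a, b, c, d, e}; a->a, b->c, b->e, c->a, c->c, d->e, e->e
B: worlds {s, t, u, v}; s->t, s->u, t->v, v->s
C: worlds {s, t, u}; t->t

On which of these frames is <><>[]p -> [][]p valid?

This is the axiom for a generalized confluence (Geach) condition; its first-order frame correspondent is forall x forall y forall z ((x R^2 y & x R^2 z) -> exists w (yRw & z = w)).
A: fails — bR²a, bR²c but no w with aRw and c=w.
B: fails — sR²v, sR²v but no w with vRw and v=w.
C: holds.
Valid on: C.

C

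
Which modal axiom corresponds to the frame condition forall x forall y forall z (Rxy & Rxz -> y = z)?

This is partial functionality; the standard corresponding axiom is CD: ◇s → □s.

◇s → □s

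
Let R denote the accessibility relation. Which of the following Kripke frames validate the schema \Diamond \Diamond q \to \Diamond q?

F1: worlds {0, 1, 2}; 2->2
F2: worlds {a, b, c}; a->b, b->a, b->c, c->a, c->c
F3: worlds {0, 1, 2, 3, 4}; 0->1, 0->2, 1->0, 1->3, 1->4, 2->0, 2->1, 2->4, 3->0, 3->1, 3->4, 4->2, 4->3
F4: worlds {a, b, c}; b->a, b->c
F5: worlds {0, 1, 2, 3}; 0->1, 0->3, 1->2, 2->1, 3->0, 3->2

F1, F4

Frame correspondent (Sahlqvist): \forall x \forall y \forall z (Rxy \wedge Ryz \to Rxz) — i.e. transitivity.
F1: condition met.
F2: fails — Rab and Rbc but not Rac.
F3: fails — R10 and R02 but not R12.
F4: condition met.
F5: fails — R32 and R21 but not R31.
Valid on: F1, F4.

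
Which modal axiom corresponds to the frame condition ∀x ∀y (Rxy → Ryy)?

□(□r → r)

The condition is shift-reflexivity. The T□ schema □(□r → r) defines it.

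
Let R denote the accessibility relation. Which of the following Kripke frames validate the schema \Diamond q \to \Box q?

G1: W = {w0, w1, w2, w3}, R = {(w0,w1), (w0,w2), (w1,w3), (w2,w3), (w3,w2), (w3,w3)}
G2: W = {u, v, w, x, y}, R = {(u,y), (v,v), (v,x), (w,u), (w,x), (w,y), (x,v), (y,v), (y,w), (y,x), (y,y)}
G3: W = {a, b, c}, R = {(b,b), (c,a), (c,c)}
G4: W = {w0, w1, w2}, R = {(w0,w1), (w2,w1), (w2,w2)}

none

This is the axiom for partial functionality; its first-order frame correspondent is \forall x \forall y \forall z (Rxy \wedge Rxz \to y = z).
G1: fails — w0 sees both w1 and w2.
G2: fails — v sees both v and x.
G3: fails — c sees both a and c.
G4: fails — w2 sees both w1 and w2.
Valid on no frame.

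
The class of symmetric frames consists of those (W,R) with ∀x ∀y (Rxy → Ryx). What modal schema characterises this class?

r → □◇r

A defining formula is r → □◇r (the B axiom).
Suppose r→□◇r is valid. Take Rxy and set V(r)={x}. Then r at x, so □◇r at x, so ◇r at y, so some z with Ryz has r; z=x, i.e. Ryx.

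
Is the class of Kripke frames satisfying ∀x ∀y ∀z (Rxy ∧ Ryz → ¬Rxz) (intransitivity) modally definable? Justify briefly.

If a class were modally definable it would be closed under surjective bounded morphisms (Goldblatt–Thomason).
The 5-cycle (worlds w0,w1,w2,w3,w4 with w0→w1→w2→w3→w4→w0) is intransitive. Mapping every world to a single reflexive point • is a surjective bounded morphism; the reflexive point is not intransitive (R••∧R•• but R••).
So the class is not modally definable.

No — not modally definable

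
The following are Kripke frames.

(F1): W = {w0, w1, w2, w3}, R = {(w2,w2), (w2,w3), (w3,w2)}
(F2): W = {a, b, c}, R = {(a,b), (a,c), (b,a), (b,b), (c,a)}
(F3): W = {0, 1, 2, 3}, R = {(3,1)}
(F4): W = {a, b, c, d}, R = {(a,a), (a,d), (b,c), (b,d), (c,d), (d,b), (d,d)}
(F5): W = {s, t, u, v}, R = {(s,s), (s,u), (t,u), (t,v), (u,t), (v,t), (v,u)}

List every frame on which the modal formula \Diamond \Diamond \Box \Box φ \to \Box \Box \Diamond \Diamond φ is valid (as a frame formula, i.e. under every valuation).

(F1), (F2), (F3), (F4), (F5)

Frame correspondent (Sahlqvist): \forall x \forall y \forall z ((x R^2 y \wedge x R^2 z) \to \exists w (y R^2 w \wedge z R^2 w)) — i.e. a generalized confluence (Geach) condition.
(F1): satisfies the condition.
(F2): satisfies the condition.
(F3): satisfies the condition.
(F4): satisfies the condition.
(F5): satisfies the condition.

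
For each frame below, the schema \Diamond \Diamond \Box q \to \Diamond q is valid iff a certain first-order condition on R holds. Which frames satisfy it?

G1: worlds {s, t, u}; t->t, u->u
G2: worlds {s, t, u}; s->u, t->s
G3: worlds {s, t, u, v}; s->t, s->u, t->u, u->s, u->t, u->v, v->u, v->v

G1

Frame correspondent (Sahlqvist): \forall x \forall y (x R^2 y \to \exists w (yRw \wedge xRw)) — i.e. a generalized confluence (Geach) condition.
G1: satisfies the condition.
G2: fails — tR²u but no w with uRw and tRw.
G3: fails — uR²t but no w with tRw and uRw.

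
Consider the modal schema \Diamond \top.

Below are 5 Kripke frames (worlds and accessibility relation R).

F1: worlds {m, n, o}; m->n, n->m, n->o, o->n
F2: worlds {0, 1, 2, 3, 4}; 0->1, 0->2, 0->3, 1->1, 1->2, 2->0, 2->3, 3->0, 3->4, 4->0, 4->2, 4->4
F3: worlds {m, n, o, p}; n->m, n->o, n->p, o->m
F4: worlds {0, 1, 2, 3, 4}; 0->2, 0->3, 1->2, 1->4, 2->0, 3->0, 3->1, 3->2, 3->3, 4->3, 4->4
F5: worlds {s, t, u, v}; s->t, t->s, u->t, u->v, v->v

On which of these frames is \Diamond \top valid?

This is the axiom for seriality; its first-order frame correspondent is \forall x \exists y Rxy.
F1: holds.
F2: holds.
F3: fails — world m has no successor.
F4: holds.
F5: holds.

F1, F2, F4, F5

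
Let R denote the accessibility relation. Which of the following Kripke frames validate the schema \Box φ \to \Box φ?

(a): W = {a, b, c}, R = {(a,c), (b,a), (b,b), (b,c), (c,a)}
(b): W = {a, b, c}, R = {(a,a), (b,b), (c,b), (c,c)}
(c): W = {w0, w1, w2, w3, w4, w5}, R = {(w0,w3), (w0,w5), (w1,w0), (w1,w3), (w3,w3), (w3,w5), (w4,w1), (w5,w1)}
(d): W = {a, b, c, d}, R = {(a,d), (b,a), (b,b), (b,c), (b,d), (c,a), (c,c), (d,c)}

Frame correspondent (Sahlqvist): \forall x \forall z (xRz \to \exists w (xRw \wedge z = w)) — i.e. a generalized confluence (Geach) condition.
(a): ✓.
(b): ✓.
(c): ✓.
(d): ✓.
Valid on: (a), (b), (c), (d).

(a), (b), (c), (d)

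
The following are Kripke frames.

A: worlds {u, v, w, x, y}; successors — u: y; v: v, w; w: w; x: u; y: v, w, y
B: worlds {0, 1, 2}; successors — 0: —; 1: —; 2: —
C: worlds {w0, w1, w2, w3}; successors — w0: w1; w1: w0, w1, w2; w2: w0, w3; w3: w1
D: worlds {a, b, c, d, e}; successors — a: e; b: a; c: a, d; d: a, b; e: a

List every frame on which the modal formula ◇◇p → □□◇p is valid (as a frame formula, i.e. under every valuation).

This is the axiom for a generalized confluence (Geach) condition; its first-order frame correspondent is ∀x ∀y ∀z ((xR²y ∧ xR²z) → ∃w (y = w ∧ zRw)).
A: fails — uR²v, uR²w but no t with v=t and wRt.
B: holds.
C: fails — w0R²w0, w0R²w0 but no w with w0=w and w0Rw.
D: fails — aR²a, aR²a but no w with a=w and aRw.
Valid on: B.

B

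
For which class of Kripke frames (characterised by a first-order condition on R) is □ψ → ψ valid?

Suppose □ψ→ψ is valid. At any x set V(ψ)={w : Rxw}. Then □ψ holds at x, so ψ holds at x, i.e. Rxx.

reflexivity: ∀x Rxx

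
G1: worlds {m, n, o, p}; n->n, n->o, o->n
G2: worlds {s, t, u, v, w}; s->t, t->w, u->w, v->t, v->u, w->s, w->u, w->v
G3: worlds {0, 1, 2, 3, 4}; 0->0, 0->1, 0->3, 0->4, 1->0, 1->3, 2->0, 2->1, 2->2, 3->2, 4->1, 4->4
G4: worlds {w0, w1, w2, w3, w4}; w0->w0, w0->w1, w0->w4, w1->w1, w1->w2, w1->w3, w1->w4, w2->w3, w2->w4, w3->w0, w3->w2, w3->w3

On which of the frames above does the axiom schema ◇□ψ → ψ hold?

G1

This is the axiom for symmetry; its first-order frame correspondent is ∀x ∀y (Rxy → Ryx).
G1: satisfies the condition.
G2: fails — Rvt but not Rtv.
G3: fails — R32 but not R23.
G4: fails — Rw1w2 but not Rw2w1.
Valid on: G1.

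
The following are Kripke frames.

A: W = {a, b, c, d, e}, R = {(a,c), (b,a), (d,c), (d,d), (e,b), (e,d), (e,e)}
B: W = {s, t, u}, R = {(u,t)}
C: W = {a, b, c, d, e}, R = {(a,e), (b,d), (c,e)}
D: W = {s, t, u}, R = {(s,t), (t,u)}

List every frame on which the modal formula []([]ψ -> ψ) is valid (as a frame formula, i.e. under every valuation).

This is the axiom for shift-reflexivity; its first-order frame correspondent is forall x forall y (Rxy -> Ryy).
A: fails — Reb but not Rbb.
B: fails — Rut but not Rtt.
C: fails — Rae but not Ree.
D: fails — Rtu but not Ruu.
Valid on no frame.

none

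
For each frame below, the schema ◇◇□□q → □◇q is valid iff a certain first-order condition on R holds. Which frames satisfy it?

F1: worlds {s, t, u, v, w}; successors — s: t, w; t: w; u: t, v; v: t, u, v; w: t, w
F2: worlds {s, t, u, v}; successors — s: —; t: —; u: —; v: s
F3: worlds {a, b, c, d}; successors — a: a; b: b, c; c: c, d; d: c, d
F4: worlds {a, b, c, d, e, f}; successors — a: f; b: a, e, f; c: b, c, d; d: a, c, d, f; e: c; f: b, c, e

F1, F2, F3

The schema corresponds to a generalized confluence (Geach) condition: ∀x ∀y ∀z ((xR²y ∧ xRz) → ∃w (yR²w ∧ zRw)).
F1: satisfies the condition.
F2: satisfies the condition.
F3: satisfies the condition.
F4: fails — bR²e, bRa but no w with eR²w and aRw.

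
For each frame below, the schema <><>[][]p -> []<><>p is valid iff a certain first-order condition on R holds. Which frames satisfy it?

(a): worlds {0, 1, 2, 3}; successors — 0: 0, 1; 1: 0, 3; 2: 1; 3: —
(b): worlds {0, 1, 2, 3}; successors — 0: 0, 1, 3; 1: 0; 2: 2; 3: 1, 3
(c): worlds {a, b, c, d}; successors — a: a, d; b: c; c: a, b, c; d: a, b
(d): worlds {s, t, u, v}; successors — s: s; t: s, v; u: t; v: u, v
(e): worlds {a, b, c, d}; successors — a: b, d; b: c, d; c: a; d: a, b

(b), (c), (e)

This is the axiom for a generalized confluence (Geach) condition; its first-order frame correspondent is forall x forall y forall z ((x R^2 y & xRz) -> exists w (y R^2 w & z R^2 w)).
(a): fails — 0R²3, 0R0 but no w with 3R²w and 0R²w.
(b): holds.
(c): holds.
(d): fails — tR²s, tRv but no w with sR²w and vR²w.
(e): holds.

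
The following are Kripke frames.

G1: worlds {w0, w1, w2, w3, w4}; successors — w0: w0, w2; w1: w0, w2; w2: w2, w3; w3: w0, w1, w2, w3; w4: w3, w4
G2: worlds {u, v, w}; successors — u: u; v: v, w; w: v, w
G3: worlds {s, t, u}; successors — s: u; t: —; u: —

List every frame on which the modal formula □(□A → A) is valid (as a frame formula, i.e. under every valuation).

G2

The schema corresponds to shift-reflexivity: ∀x ∀y (Rxy → Ryy).
G1: fails — Rw3w1 but not Rw1w1.
G2: holds.
G3: fails — Rsu but not Ruu.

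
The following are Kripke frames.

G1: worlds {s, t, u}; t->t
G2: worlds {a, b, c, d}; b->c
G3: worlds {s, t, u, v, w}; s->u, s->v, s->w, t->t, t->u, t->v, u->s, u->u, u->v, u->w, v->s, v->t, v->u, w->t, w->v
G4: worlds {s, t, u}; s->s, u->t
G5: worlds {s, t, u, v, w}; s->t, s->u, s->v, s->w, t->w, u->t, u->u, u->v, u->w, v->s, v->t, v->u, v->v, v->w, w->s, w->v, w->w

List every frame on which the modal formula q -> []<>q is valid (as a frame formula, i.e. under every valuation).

G1

The schema corresponds to symmetry: forall x forall y (Rxy -> Ryx).
G1: condition met.
G2: fails — Rbc but not Rcb.
G3: fails — Rwt but not Rtw.
G4: fails — Rut but not Rtu.
G5: fails — Ruw but not Rwu.
Valid on: G1.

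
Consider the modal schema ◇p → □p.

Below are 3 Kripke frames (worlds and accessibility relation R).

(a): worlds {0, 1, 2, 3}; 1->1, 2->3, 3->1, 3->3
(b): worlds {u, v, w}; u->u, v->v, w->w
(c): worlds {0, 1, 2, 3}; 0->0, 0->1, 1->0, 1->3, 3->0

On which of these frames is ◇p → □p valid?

Frame correspondent (Sahlqvist): ∀x ∀y ∀z (Rxy ∧ Rxz → y = z) — i.e. partial functionality.
(a): fails — 3 sees both 1 and 3.
(b): holds.
(c): fails — 0 sees both 0 and 1.

(b)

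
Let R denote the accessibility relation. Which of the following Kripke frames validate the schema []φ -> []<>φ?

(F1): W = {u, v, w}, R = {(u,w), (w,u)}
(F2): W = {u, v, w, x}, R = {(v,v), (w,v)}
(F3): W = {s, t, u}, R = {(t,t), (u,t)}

This is the axiom for a generalized confluence (Geach) condition; its first-order frame correspondent is forall x forall z (xRz -> exists w (xRw & zRw)).
(F1): fails — uRw but no t with uRt and wRt.
(F2): condition met.
(F3): condition met.
Valid on: (F2), (F3).

(F2), (F3)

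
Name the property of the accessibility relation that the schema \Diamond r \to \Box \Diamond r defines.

This is the 5 axiom.
Its frame correspondent is the Euclidean property — \forall x \forall y \forall z (Rxy \wedge Rxz \to Ryz).

the Euclidean property: \forall x \forall y \forall z (Rxy \wedge Rxz \to Ryz)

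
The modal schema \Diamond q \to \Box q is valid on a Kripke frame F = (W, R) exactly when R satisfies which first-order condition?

Suppose ◇q→□q is valid. Take Rxy, Rxz and set V(q)={y}. Then ◇q at x, so □q at x, so q at z, i.e. z=y.

Partial functionality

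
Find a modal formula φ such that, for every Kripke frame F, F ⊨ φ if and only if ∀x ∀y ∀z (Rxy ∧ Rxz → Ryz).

This is the Euclidean property; the standard corresponding axiom is 5: ◇p → □◇p.
Suppose ◇p→□◇p is valid. Take Rxy, Rxz and set V(p)={y}. Then ◇p at x, so □◇p at x, so ◇p at z, so some w with Rzw has p; w=y, i.e. Rzy. By symmetry of the argument, Ryz.

◇p → □◇p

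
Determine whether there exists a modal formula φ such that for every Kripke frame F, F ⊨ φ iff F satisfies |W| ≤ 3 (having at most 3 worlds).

Modal frame validity is preserved under disjoint unions.
Any modal formula valid on each of 4 disjoint one-world frames is valid on their disjoint union (validity is preserved under disjoint unions). Each one-world frame has |W|=1≤3, but the union has |W|=4.
So no modal formula (or set of formulas) defines exactly the |W|≤3 frames.

Not definable by any modal formula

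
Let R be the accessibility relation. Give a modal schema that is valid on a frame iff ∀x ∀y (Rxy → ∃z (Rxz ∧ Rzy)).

A defining formula is □□q → □q (the C4 axiom).
Suppose □□q→□q is valid. Take Rxy and set V(q)={w : xR²w}. Then □□q at x, so □q at x, so q at y, i.e. ∃z(Rxz∧Rzy).

□□q → □q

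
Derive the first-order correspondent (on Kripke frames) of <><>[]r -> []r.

forall x forall y forall z ((x R^2 y & xRz) -> exists w (yRw & z = w))

This is a Sahlqvist (Geach-type) schema ◇^2□^1r → □^1◇^0r.
First-order correspondent: forall x forall y forall z ((x R^2 y & xRz) -> exists w (yRw & z = w)).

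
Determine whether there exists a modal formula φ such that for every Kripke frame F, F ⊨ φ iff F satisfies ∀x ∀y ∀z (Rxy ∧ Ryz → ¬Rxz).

Not modally definable

Any modally definable frame class is closed under surjective bounded morphisms.
The 7-cycle (worlds 0,1,2,3,4,5,6 with 0→1→2→3→4→5→6→0) is intransitive. Mapping every world to a single reflexive point • is a surjective bounded morphism; the reflexive point is not intransitive (R••∧R•• but R••).
Hence intransitivity is not modally definable.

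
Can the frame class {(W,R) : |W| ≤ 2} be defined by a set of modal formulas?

Not definable by any modal formula

Modal frame validity is preserved under disjoint unions.
Any modal formula valid on each of 3 disjoint one-world frames is valid on their disjoint union (validity is preserved under disjoint unions). Each one-world frame has |W|=1≤2, but the union has |W|=3.
So no modal formula (or set of formulas) defines exactly the |W|≤2 frames.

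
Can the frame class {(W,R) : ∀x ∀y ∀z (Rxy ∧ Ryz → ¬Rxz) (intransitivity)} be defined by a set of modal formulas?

Any modally definable frame class is closed under surjective bounded morphisms.
The 5-cycle (worlds w0,w1,w2,w3,w4 with w0→w1→w2→w3→w4→w0) is intransitive. Mapping every world to a single reflexive point • is a surjective bounded morphism; the reflexive point is not intransitive (R••∧R•• but R••).
So the class is not modally definable.

No — not modally definable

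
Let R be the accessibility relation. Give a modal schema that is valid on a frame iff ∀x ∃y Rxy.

The condition is seriality. The D schema □p → ◇p defines it.
Suppose □p→◇p is valid. At any x set V(p)=W. Then □p at x, so ◇p at x, so x has a successor.

□p → ◇p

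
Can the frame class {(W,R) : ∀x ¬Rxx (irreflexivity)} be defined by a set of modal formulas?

No

If a class were modally definable it would be closed under surjective bounded morphisms (Goldblatt–Thomason).
The 5-cycle (worlds s,t,u,v,w with s→t→u→v→w→s) is irreflexive, and the map sending every world to a single reflexive point • is a surjective bounded morphism (forth: every edge maps to (•,•); back: every world has a successor). So any modal formula valid on the 5-cycle is also valid on the reflexive point, which is not irreflexive.
So the class is not modally definable.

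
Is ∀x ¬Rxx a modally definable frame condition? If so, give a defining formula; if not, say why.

Modal frame validity is preserved under surjective bounded morphisms.
The 2-cycle (worlds w0,w1 with w0→w1→w0) is irreflexive, and the map sending every world to a single reflexive point • is a surjective bounded morphism (forth: every edge maps to (•,•); back: every world has a successor). So any modal formula valid on the 2-cycle is also valid on the reflexive point, which is not irreflexive.
So the class is not modally definable.

Not modally definable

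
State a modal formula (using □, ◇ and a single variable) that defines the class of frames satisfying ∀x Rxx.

□s → s

A defining formula is □s → s (the T axiom).
Suppose □s→s is valid. At any x set V(s)={w : Rxw}. Then □s holds at x, so s holds at x, i.e. Rxx.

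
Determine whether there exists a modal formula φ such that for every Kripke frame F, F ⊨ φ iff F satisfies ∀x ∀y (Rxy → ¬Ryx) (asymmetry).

Not definable by any modal formula

If a class were modally definable it would be closed under surjective bounded morphisms (Goldblatt–Thomason).
The 4-cycle (worlds s,t,u,v with s→t→u→v→s) is asymmetric. Mapping every world to a single reflexive point • is a surjective bounded morphism, and the reflexive point is not asymmetric (R•• but asymmetry requires ¬R••).
So the class is not modally definable.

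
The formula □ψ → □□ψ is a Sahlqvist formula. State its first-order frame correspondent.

transitivity: ∀x ∀y ∀z (Rxy ∧ Ryz → Rxz)

Suppose □ψ→□□ψ is valid. Take Rxy, Ryz and set V(ψ)={w : Rxw}. Then □ψ at x, so □□ψ at x, so □ψ at y, so ψ at z, i.e. Rxz.
Conversely, on a frame with transitivity the schema holds at every world under every valuation.
Frame condition: ∀x ∀y ∀z (Rxy ∧ Ryz → Rxz).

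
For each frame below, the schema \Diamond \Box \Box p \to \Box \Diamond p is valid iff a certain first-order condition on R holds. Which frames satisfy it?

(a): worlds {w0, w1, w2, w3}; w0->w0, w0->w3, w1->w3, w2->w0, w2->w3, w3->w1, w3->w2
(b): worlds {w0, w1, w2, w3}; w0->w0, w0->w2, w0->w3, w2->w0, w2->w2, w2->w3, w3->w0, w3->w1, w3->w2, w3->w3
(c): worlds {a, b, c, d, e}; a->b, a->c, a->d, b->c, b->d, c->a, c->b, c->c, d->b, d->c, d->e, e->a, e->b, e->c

Frame correspondent (Sahlqvist): \forall x \forall y \forall z ((xRy \wedge xRz) \to \exists w (y R^2 w \wedge zRw)) — i.e. a generalized confluence (Geach) condition.
(a): fails — w0Rw3, w0Rw3 but no w with w3R²w and w3Rw.
(b): fails — w3Rw0, w3Rw1 but no w with w0R²w and w1Rw.
(c): ✓.
Valid on: (c).

(c)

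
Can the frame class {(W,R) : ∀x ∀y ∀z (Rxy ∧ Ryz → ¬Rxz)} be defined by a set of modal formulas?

Any modally definable frame class is closed under surjective bounded morphisms.
The 7-cycle (worlds w0,w1,w2,w3,w4,w5,w6 with w0→w1→w2→w3→w4→w5→w6→w0) is intransitive. Mapping every world to a single reflexive point • is a surjective bounded morphism; the reflexive point is not intransitive (R••∧R•• but R••).
So the class is not modally definable.

No — not modally definable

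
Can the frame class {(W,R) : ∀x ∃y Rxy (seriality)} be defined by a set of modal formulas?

This is a Sahlqvist condition; the D axiom □q → ◇q defines it.
Suppose □q→◇q is valid. At any x set V(q)=W. Then □q at x, so ◇q at x, so x has a successor.

Definable; □q → ◇q defines it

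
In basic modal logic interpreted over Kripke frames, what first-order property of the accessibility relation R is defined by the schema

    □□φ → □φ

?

This schema is the C4 axiom.
Its frame correspondent is density — ∀x ∀y (Rxy → ∃z (Rxz ∧ Rzy)).

density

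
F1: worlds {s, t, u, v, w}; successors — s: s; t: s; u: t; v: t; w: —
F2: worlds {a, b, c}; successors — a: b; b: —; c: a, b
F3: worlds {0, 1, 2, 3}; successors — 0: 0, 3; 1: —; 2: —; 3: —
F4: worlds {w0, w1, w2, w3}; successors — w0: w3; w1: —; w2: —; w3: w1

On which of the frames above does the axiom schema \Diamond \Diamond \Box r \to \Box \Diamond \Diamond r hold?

F1

This is the axiom for a generalized confluence (Geach) condition; its first-order frame correspondent is \forall x \forall y \forall z ((x R^2 y \wedge xRz) \to \exists w (yRw \wedge z R^2 w)).
F1: ✓.
F2: fails — cR²b, cRa but no w with bRw and aR²w.
F3: fails — 0R²0, 0R3 but no w with 0Rw and 3R²w.
F4: fails — w0R²w1, w0Rw3 but no w with w1Rw and w3R²w.
Valid on: F1.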